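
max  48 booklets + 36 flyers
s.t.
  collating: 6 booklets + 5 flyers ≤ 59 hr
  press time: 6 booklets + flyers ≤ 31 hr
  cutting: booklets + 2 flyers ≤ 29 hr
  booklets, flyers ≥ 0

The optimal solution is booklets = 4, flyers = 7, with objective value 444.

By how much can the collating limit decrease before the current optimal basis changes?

28

Binding constraints: collating, press time. The basis is B = [[6,5],[6,1]] with det -24.
Per unit decrease in collating, x* moves by d = (0.0417, -0.25).
The basis stays optimal until flyers reaches 0; allowable decrease = 28 hr.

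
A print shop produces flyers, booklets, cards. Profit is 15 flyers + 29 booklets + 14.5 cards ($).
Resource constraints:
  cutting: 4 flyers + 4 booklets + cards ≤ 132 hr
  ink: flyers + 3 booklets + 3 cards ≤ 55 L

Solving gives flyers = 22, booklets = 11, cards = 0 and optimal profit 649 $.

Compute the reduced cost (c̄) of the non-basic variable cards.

-8.5

Check each constraint at x*: cutting 132/132 (tight); ink 55/55 (tight).
Dual feasibility on the basic columns requires 4·y_cutting + 1·y_ink = 15, 4·y_cutting + 3·y_ink = 29.
→ y_cutting = 2 and y_ink = 7.
Reduced cost of cards: c₃ − yᵀa₃ = 14.5 − (2·1 + 7·3) = 14.5 − 23 = -8.5.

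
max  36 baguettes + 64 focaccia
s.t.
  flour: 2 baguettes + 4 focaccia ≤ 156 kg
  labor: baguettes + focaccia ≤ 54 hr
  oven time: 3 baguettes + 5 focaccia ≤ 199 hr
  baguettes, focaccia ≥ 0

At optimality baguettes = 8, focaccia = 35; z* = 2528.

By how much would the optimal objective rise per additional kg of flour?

6

At the optimum: flour uses 156 of 156 (binding); labor uses 43 of 54 (slack = 11); oven time uses 199 of 199 (binding).
By complementary slackness, y = 0 for the non-binding constraint.
The binding rows give the dual system: 2·y_flour + 3·y_oven time = 36 and 4·y_flour + 5·y_oven time = 64.
Solving: y_flour = 6, y_oven time = 8.
Shadow price of flour = 6.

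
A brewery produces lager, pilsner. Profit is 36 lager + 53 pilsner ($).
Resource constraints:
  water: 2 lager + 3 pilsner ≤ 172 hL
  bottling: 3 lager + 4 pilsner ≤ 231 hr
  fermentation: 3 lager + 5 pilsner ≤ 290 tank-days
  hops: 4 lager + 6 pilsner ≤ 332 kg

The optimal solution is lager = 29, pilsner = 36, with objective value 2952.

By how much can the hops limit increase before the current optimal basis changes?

Binding constraints: bottling, hops. The basis is B = [[3,4],[4,6]] with det 2.
Per unit increase in hops, x* moves by d = (-2, 1.5).
The basis stays optimal until water becomes binding; allowable increase = 12 kg.

12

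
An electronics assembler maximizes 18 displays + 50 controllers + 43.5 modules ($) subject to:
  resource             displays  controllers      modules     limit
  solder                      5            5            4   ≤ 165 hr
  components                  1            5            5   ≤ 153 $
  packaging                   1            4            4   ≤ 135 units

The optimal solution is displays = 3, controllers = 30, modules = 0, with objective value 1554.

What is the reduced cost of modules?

-4.5

Binding: solder and components. Non-binding: packaging (12 unused).
Slack constraints have shadow price 0 (complementary slackness).
From A_Bᵀ y = c: 5·y_solder + 1·y_components = 18; 5·y_solder + 5·y_components = 50.
→ y_solder = 2 and y_components = 8.
Reduced cost of modules: c₃ − yᵀa₃ = 43.5 − (2·4 + 8·5) = 43.5 − 48 = -4.5.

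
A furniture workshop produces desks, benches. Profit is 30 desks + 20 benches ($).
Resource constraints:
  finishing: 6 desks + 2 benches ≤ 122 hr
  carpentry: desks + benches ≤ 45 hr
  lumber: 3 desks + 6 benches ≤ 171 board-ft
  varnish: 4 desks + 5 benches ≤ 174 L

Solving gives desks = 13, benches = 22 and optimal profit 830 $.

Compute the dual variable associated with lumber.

2

At the optimum: finishing uses 122 of 122 (binding); carpentry uses 35 of 45 (slack = 10); lumber uses 171 of 171 (binding); varnish uses 162 of 174 (slack = 12).
Slack constraints have shadow price 0 (complementary slackness).
Dual feasibility on the basic columns requires 6·y_finishing + 3·y_lumber = 30, 2·y_finishing + 6·y_lumber = 20.
→ y_finishing = 4 and y_lumber = 2.
Shadow price of lumber = 2.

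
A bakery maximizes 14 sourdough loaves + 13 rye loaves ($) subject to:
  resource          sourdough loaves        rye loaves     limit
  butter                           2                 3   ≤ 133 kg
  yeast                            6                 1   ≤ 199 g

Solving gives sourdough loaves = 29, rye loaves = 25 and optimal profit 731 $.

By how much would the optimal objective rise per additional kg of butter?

4

At the optimum: butter uses 133 of 133 (binding); yeast uses 199 of 199 (binding).
Dual feasibility on the basic columns requires 2·y_butter + 6·y_yeast = 14, 3·y_butter + 1·y_yeast = 13.
This yields shadow prices y_butter = 4, y_yeast = 1.
Shadow price of butter = 4.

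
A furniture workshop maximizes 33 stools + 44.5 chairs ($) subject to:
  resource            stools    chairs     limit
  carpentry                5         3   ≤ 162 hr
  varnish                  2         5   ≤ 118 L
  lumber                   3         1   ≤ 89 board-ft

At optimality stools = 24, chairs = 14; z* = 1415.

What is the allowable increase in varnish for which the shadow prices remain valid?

Binding constraints: carpentry, varnish. The basis is B = [[5,3],[2,5]] with det 19.
Per unit increase in varnish, x* moves by d = (-0.1579, 0.2632).
The basis stays optimal until stools reaches 0; allowable increase = 152 L.

152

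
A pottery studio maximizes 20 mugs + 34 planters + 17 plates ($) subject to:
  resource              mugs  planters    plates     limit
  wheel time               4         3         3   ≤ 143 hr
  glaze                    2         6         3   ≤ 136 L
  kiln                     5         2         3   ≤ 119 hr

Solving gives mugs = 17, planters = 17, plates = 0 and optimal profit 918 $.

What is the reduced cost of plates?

-4

At the optimum: wheel time uses 119 of 143 (slack = 24); glaze uses 136 of 136 (binding); kiln uses 119 of 119 (binding).
Since wheel time is not tight, its dual is 0.
The binding rows give the dual system: 2·y_glaze + 5·y_kiln = 20 and 6·y_glaze + 2·y_kiln = 34.
→ y_glaze = 5 and y_kiln = 2.
Reduced cost of plates: c₃ − yᵀa₃ = 17 − (5·3 + 2·3) = 17 − 21 = -4.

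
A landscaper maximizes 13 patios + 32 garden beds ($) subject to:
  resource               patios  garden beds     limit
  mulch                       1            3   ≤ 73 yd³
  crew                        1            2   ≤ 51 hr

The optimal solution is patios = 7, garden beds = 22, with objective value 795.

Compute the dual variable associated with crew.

Both mulch and crew are binding at x*.
From A_Bᵀ y = c: 1·y_mulch + 1·y_crew = 13; 3·y_mulch + 2·y_crew = 32.
Solving: y_mulch = 6, y_crew = 7.
Shadow price of crew = 7.

7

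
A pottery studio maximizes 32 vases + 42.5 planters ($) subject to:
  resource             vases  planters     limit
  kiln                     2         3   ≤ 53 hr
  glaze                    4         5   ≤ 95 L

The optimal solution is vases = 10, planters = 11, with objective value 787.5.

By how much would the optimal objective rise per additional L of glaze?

5.5

Both kiln and glaze are binding at x*.
The binding rows give the dual system: 2·y_kiln + 4·y_glaze = 32 and 3·y_kiln + 5·y_glaze = 42.5.
Solving: y_kiln = 5, y_glaze = 5.5.
Shadow price of glaze = 5.5.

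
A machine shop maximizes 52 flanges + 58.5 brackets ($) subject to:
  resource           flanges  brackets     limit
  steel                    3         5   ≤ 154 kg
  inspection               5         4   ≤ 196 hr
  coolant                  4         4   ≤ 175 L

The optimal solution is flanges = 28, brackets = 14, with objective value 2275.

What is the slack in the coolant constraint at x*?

coolant used = 4·28 + 4·14 = 168; slack = 175 − 168 = 7.

7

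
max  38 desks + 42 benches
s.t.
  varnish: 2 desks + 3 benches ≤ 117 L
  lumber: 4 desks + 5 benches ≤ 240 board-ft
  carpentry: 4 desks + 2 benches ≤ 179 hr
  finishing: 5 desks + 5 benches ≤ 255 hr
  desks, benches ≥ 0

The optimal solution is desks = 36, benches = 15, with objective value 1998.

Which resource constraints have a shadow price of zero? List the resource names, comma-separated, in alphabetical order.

varnish: 117/117 (binding)
lumber: 219/240 (slack 21)
carpentry: 174/179 (slack 5)
finishing: 255/255 (binding)
By complementary slackness, a constraint with positive slack has shadow price 0 → carpentry, lumber.

carpentry, lumber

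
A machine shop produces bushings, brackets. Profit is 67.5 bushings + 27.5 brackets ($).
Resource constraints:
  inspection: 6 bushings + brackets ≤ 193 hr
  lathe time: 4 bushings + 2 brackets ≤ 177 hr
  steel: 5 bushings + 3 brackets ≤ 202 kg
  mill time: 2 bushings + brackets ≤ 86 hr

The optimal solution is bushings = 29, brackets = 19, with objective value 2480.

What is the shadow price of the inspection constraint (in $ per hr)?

5

At the optimum: inspection uses 193 of 193 (binding); lathe time uses 154 of 177 (slack = 23); steel uses 202 of 202 (binding); mill time uses 77 of 86 (slack = 9).
Slack constraints have shadow price 0 (complementary slackness).
Dual feasibility on the basic columns requires 6·y_inspection + 5·y_steel = 67.5, 1·y_inspection + 3·y_steel = 27.5.
Solving: y_inspection = 5, y_steel = 7.5.
Shadow price of inspection = 5.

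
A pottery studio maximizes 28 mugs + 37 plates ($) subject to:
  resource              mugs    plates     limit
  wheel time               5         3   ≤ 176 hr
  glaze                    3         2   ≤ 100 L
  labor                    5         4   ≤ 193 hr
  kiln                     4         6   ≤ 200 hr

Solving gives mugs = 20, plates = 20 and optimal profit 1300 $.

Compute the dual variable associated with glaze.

2

Binding: glaze and kiln. Non-binding: wheel time (16 unused), labor (13 unused).
By complementary slackness, y = 0 for the non-binding constraints.
From A_Bᵀ y = c: 3·y_glaze + 4·y_kiln = 28; 2·y_glaze + 6·y_kiln = 37.
Solving: y_glaze = 2, y_kiln = 5.5.
Shadow price of glaze = 2.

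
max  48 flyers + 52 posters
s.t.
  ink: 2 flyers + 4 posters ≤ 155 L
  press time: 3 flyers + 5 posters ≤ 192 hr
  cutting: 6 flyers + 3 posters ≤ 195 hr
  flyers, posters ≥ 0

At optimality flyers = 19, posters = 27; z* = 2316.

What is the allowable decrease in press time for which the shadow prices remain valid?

Binding constraints: press time, cutting. The basis is B = [[3,5],[6,3]] with det -21.
Per unit decrease in press time, x* moves by d = (0.1429, -0.2857).
The basis stays optimal until posters reaches 0; allowable decrease = 94.5 hr.

94.5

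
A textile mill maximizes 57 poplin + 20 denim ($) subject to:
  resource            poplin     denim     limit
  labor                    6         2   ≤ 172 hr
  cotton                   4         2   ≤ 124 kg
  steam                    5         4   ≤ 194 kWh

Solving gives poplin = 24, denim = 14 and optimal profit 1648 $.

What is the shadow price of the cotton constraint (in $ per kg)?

1.5

At the optimum: labor uses 172 of 172 (binding); cotton uses 124 of 124 (binding); steam uses 176 of 194 (slack = 18).
Since steam is not tight, its dual is 0.
Dual feasibility on the basic columns requires 6·y_labor + 4·y_cotton = 57, 2·y_labor + 2·y_cotton = 20.
→ y_labor = 8.5 and y_cotton = 1.5.
Shadow price of cotton = 1.5.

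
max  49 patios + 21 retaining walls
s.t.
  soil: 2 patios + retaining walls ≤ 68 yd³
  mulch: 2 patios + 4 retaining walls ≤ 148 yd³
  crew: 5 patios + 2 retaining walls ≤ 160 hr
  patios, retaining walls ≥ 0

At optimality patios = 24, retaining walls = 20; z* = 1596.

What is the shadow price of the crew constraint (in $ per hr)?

7

Check each constraint at x*: soil 68/68 (tight); mulch 128/148 (slack 20); crew 160/160 (tight).
Since mulch is not tight, its dual is 0.
The binding rows give the dual system: 2·y_soil + 5·y_crew = 49 and 1·y_soil + 2·y_crew = 21.
→ y_soil = 7 and y_crew = 7.
Shadow price of crew = 7.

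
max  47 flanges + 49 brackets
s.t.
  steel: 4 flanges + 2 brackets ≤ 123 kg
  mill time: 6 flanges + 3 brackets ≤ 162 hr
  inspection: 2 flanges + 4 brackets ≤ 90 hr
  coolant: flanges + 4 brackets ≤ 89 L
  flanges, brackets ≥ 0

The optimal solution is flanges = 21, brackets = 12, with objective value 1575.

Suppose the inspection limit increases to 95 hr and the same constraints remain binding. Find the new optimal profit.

1617.5

Check each constraint at x*: steel 108/123 (slack 15); mill time 162/162 (tight); inspection 90/90 (tight); coolant 69/89 (slack 20).
Slack constraints have shadow price 0 (complementary slackness).
The binding rows give the dual system: 6·y_mill time + 2·y_inspection = 47 and 3·y_mill time + 4·y_inspection = 49.
→ y_mill time = 5 and y_inspection = 8.5.
Δz = y_inspection·Δb = 8.5 × (5) = 42.5, so new z* = 1575 + 42.5 = 1617.5.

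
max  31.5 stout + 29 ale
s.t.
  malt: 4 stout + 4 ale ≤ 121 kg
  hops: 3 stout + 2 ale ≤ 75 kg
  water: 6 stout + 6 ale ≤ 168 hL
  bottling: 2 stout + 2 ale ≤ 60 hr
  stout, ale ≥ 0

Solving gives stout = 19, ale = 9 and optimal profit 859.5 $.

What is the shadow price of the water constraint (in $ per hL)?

4

Binding: hops and water. Non-binding: malt (9 unused), bottling (4 unused).
Since malt, bottling are not tight, their duals are 0.
The binding rows give the dual system: 3·y_hops + 6·y_water = 31.5 and 2·y_hops + 6·y_water = 29.
Solving: y_hops = 2.5, y_water = 4.
Shadow price of water = 4.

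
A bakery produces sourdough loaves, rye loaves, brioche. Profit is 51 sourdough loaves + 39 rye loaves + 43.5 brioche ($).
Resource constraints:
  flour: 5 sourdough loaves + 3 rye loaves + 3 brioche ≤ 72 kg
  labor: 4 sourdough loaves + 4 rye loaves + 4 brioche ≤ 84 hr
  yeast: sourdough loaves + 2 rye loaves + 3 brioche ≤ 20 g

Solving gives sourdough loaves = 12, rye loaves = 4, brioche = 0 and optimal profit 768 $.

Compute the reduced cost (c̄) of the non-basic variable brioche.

-1.5

Binding: flour and yeast. Non-binding: labor (20 unused).
By complementary slackness, y = 0 for the non-binding constraint.
From A_Bᵀ y = c: 5·y_flour + 1·y_yeast = 51; 3·y_flour + 2·y_yeast = 39.
This yields shadow prices y_flour = 9, y_yeast = 6.
Reduced cost of brioche: c₃ − yᵀa₃ = 43.5 − (9·3 + 6·3) = 43.5 − 45 = -1.5.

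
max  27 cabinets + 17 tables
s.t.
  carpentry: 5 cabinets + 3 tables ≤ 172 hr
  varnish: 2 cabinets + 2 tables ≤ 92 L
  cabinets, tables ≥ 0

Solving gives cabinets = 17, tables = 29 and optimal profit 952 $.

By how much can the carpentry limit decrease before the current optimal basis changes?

34

Binding constraints: carpentry, varnish. The basis is B = [[5,3],[2,2]] with det 4.
Per unit decrease in carpentry, x* moves by d = (-0.5, 0.5).
The basis stays optimal until cabinets reaches 0; allowable decrease = 34 hr.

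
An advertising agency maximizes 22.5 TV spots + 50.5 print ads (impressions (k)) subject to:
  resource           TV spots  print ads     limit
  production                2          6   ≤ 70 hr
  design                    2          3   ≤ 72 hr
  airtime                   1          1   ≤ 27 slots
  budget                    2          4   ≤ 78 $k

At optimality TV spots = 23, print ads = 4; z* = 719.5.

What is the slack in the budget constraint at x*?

budget used = 2·23 + 4·4 = 62; slack = 78 − 62 = 16.

16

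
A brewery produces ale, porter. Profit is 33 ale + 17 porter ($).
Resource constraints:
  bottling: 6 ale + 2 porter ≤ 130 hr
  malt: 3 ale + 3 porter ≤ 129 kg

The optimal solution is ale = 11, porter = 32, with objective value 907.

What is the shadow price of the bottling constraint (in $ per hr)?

At the optimum: bottling uses 130 of 130 (binding); malt uses 129 of 129 (binding).
Dual feasibility on the basic columns requires 6·y_bottling + 3·y_malt = 33, 2·y_bottling + 3·y_malt = 17.
This yields shadow prices y_bottling = 4, y_malt = 3.
Shadow price of bottling = 4.

4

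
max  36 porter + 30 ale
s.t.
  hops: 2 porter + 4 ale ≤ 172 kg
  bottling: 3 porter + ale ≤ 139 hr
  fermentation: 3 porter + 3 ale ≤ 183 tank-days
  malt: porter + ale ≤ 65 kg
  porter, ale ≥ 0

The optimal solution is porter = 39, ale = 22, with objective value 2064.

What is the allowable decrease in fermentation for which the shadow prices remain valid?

44

Binding constraints: bottling, fermentation. The basis is B = [[3,1],[3,3]] with det 6.
Per unit decrease in fermentation, x* moves by d = (0.1667, -0.5).
The basis stays optimal until ale reaches 0; allowable decrease = 44 tank-days.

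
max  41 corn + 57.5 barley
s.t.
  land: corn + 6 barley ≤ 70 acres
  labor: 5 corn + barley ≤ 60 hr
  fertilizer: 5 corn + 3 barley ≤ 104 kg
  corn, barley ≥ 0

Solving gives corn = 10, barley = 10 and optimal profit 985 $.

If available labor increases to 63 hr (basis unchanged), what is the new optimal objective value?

At the optimum: land uses 70 of 70 (binding); labor uses 60 of 60 (binding); fertilizer uses 80 of 104 (slack = 24).
Slack constraints have shadow price 0 (complementary slackness).
Dual feasibility on the basic columns requires 1·y_land + 5·y_labor = 41, 6·y_land + 1·y_labor = 57.5.
Solving: y_land = 8.5, y_labor = 6.5.
Δz = y_labor·Δb = 6.5 × (3) = 19.5, so new z* = 985 + 19.5 = 1004.5.

1004.5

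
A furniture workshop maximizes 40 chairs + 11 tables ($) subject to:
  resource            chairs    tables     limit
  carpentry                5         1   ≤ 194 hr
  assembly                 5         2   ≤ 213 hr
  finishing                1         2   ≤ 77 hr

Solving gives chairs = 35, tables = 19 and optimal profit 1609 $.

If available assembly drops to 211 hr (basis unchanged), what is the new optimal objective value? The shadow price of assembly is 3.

Δb = -2, so new z* = 1609 + (3)·(-2) = 1609 − 6 = 1603.

1603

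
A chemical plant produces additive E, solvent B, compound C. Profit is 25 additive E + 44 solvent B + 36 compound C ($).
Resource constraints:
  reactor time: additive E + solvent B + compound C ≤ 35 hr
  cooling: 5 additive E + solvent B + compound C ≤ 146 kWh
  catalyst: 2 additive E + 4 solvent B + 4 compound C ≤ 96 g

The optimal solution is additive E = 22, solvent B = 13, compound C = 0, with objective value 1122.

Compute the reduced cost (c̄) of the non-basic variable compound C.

Binding: reactor time and catalyst. Non-binding: cooling (23 unused).
Since cooling is not tight, its dual is 0.
The binding rows give the dual system: 1·y_reactor time + 2·y_catalyst = 25 and 1·y_reactor time + 4·y_catalyst = 44.
→ y_reactor time = 6 and y_catalyst = 9.5.
Reduced cost of compound C: c₃ − yᵀa₃ = 36 − (6·1 + 9.5·4) = 36 − 44 = -8.

-8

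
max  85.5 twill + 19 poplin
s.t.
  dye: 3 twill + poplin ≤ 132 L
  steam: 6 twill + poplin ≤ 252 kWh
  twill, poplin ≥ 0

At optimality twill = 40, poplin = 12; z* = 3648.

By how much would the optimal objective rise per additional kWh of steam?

At the optimum: dye uses 132 of 132 (binding); steam uses 252 of 252 (binding).
The binding rows give the dual system: 3·y_dye + 6·y_steam = 85.5 and 1·y_dye + 1·y_steam = 19.
This yields shadow prices y_dye = 9.5, y_steam = 9.5.
Shadow price of steam = 9.5.

9.5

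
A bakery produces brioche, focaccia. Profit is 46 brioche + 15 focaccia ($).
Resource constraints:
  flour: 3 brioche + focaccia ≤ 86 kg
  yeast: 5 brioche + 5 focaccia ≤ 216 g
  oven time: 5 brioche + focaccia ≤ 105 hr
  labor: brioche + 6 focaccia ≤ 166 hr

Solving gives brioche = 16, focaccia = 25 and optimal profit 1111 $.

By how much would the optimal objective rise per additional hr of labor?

1

Check each constraint at x*: flour 73/86 (slack 13); yeast 205/216 (slack 11); oven time 105/105 (tight); labor 166/166 (tight).
Since flour, yeast are not tight, their duals are 0.
The binding rows give the dual system: 5·y_oven time + 1·y_labor = 46 and 1·y_oven time + 6·y_labor = 15.
→ y_oven time = 9 and y_labor = 1.
Shadow price of labor = 1.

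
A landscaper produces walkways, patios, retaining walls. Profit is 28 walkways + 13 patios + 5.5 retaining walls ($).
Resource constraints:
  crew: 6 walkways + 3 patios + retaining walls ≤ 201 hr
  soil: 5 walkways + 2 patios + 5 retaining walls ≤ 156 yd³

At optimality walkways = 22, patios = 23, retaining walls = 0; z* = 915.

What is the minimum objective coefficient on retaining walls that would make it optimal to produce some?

Check each constraint at x*: crew 201/201 (tight); soil 156/156 (tight).
Dual feasibility on the basic columns requires 6·y_crew + 5·y_soil = 28, 3·y_crew + 2·y_soil = 13.
This yields shadow prices y_crew = 3, y_soil = 2.
retaining walls enters the basis when its profit ≥ yᵀa₃ = 3·1 + 2·5 = 13.

13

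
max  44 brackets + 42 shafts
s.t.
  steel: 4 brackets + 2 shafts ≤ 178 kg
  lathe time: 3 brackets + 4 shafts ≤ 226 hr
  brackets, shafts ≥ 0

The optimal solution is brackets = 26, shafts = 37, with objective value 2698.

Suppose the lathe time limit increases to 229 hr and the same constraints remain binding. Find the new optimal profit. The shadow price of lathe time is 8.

2722

Δb = 3, so new z* = 2698 + (8)·(3) = 2698 + 24 = 2722.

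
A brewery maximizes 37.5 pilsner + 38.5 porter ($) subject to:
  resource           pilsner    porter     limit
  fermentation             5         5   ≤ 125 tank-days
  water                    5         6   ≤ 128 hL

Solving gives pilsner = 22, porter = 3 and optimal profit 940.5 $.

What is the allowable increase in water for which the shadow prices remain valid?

22

Binding constraints: fermentation, water. The basis is B = [[5,5],[5,6]] with det 5.
Per unit increase in water, x* moves by d = (-1, 1).
The basis stays optimal until pilsner reaches 0; allowable increase = 22 hL.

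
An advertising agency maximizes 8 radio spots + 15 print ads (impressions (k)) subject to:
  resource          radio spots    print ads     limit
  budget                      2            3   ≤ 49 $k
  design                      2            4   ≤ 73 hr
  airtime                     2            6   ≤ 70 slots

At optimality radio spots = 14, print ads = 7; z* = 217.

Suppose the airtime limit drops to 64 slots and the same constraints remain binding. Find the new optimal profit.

Binding: budget and airtime. Non-binding: design (17 unused).
Since design is not tight, its dual is 0.
Dual feasibility on the basic columns requires 2·y_budget + 2·y_airtime = 8, 3·y_budget + 6·y_airtime = 15.
→ y_budget = 3 and y_airtime = 1.
Δz = y_airtime·Δb = 1 × (-6) = -6, so new z* = 217 − 6 = 211.

211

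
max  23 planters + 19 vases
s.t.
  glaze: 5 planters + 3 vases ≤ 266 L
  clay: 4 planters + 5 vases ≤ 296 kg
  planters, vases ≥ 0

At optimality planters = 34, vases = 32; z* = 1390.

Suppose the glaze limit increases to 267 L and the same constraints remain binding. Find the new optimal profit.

At the optimum: glaze uses 266 of 266 (binding); clay uses 296 of 296 (binding).
From A_Bᵀ y = c: 5·y_glaze + 4·y_clay = 23; 3·y_glaze + 5·y_clay = 19.
Solving: y_glaze = 3, y_clay = 2.
Δz = y_glaze·Δb = 3 × (1) = 3, so new z* = 1390 + 3 = 1393.

1393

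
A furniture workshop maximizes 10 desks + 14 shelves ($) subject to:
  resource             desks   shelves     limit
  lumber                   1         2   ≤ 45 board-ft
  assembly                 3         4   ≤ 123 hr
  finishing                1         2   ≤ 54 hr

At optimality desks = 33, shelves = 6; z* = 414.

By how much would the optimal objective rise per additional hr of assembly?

3

Binding: lumber and assembly. Non-binding: finishing (9 unused).
Since finishing is not tight, its dual is 0.
Dual feasibility on the basic columns requires 1·y_lumber + 3·y_assembly = 10, 2·y_lumber + 4·y_assembly = 14.
This yields shadow prices y_lumber = 1, y_assembly = 3.
Shadow price of assembly = 3.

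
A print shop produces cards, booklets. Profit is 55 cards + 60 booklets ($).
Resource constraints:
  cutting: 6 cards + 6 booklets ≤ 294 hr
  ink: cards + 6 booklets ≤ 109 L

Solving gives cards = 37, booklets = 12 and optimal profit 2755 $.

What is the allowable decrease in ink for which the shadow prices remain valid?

60

Binding constraints: cutting, ink. The basis is B = [[6,6],[1,6]] with det 30.
Per unit decrease in ink, x* moves by d = (0.2, -0.2).
The basis stays optimal until booklets reaches 0; allowable decrease = 60 L.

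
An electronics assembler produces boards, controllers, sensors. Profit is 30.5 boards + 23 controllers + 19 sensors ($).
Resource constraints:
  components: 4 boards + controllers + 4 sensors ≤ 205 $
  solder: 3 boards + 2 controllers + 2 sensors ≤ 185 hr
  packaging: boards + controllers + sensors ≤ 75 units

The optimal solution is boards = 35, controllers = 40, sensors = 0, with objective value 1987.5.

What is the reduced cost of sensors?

Binding: solder and packaging. Non-binding: components (25 unused).
Since components is not tight, its dual is 0.
The binding rows give the dual system: 3·y_solder + 1·y_packaging = 30.5 and 2·y_solder + 1·y_packaging = 23.
→ y_solder = 7.5 and y_packaging = 8.
Reduced cost of sensors: c₃ − yᵀa₃ = 19 − (7.5·2 + 8·1) = 19 − 23 = -4.

-4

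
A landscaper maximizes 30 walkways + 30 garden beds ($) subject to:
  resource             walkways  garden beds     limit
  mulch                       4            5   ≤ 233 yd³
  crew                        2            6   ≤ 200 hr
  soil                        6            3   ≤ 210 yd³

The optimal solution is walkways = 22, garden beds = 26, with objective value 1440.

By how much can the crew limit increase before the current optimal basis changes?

25

Binding constraints: crew, soil. The basis is B = [[2,6],[6,3]] with det -30.
Per unit increase in crew, x* moves by d = (-0.1, 0.2).
The basis stays optimal until mulch becomes binding; allowable increase = 25 hr.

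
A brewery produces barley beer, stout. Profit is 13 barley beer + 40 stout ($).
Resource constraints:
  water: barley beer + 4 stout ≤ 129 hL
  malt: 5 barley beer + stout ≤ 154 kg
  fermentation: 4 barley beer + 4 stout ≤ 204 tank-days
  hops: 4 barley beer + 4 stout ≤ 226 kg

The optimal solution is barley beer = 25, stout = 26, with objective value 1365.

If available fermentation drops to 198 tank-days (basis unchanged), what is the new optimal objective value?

1359

Check each constraint at x*: water 129/129 (tight); malt 151/154 (slack 3); fermentation 204/204 (tight); hops 204/226 (slack 22).
Since malt, hops are not tight, their duals are 0.
The binding rows give the dual system: 1·y_water + 4·y_fermentation = 13 and 4·y_water + 4·y_fermentation = 40.
→ y_water = 9 and y_fermentation = 1.
Δz = y_fermentation·Δb = 1 × (-6) = -6, so new z* = 1365 − 6 = 1359.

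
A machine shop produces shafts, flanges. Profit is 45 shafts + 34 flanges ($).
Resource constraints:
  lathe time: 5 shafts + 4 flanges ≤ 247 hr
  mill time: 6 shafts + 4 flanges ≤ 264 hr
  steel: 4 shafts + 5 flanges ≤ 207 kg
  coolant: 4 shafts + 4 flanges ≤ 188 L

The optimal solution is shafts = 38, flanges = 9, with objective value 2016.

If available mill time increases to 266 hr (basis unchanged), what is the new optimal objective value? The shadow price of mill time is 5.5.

2027

Δb = 2, so new z* = 2016 + (5.5)·(2) = 2016 + 11 = 2027.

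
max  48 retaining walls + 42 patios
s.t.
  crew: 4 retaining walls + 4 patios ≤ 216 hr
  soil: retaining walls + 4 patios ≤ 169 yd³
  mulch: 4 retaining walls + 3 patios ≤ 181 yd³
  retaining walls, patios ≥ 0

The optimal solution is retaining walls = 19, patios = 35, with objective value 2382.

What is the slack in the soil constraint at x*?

soil used = 1·19 + 4·35 = 159; slack = 169 − 159 = 10.

10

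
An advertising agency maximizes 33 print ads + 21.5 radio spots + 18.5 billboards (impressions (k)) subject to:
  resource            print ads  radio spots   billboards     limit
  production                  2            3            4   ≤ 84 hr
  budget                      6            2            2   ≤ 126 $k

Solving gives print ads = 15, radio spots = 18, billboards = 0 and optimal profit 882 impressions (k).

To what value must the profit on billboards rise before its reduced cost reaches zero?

At the optimum: production uses 84 of 84 (binding); budget uses 126 of 126 (binding).
The binding rows give the dual system: 2·y_production + 6·y_budget = 33 and 3·y_production + 2·y_budget = 21.5.
Solving: y_production = 4.5, y_budget = 4.
billboards enters the basis when its profit ≥ yᵀa₃ = 4.5·4 + 4·2 = 26.

26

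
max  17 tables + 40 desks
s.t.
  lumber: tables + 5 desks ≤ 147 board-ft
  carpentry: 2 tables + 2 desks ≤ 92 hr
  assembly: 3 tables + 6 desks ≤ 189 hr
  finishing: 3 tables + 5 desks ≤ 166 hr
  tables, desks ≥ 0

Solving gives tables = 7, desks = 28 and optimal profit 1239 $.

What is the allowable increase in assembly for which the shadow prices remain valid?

4.5

Binding constraints: lumber, assembly. The basis is B = [[1,5],[3,6]] with det -9.
Per unit increase in assembly, x* moves by d = (0.5556, -0.1111).
The basis stays optimal until finishing becomes binding; allowable increase = 4.5 hr.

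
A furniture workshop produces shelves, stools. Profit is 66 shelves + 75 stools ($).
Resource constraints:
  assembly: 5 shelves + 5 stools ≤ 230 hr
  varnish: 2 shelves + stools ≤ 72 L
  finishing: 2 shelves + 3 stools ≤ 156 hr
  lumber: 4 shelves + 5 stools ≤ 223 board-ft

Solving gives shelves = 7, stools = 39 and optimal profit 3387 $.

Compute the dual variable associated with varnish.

0

Binding: assembly and lumber. Non-binding: varnish (19 unused), finishing (25 unused).
Slack constraints have shadow price 0 (complementary slackness).
From A_Bᵀ y = c: 5·y_assembly + 4·y_lumber = 66; 5·y_assembly + 5·y_lumber = 75.
→ y_assembly = 6 and y_lumber = 9.
Shadow price of varnish = 0.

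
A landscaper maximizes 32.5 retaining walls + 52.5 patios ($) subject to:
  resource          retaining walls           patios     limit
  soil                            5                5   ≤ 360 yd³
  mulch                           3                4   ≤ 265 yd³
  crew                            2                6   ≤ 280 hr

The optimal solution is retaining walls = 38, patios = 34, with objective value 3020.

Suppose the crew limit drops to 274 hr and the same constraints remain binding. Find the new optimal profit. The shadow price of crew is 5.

2990

Δb = -6, so new z* = 3020 + (5)·(-6) = 3020 − 30 = 2990.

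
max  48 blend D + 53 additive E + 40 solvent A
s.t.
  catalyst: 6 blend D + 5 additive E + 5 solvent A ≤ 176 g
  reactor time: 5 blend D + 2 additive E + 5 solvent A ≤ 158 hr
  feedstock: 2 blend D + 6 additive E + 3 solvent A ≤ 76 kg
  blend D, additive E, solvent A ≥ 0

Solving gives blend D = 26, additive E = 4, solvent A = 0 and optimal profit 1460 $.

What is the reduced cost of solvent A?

At the optimum: catalyst uses 176 of 176 (binding); reactor time uses 138 of 158 (slack = 20); feedstock uses 76 of 76 (binding).
By complementary slackness, y = 0 for the non-binding constraint.
From A_Bᵀ y = c: 6·y_catalyst + 2·y_feedstock = 48; 5·y_catalyst + 6·y_feedstock = 53.
This yields shadow prices y_catalyst = 7, y_feedstock = 3.
Reduced cost of solvent A: c₃ − yᵀa₃ = 40 − (7·5 + 3·3) = 40 − 44 = -4.

-4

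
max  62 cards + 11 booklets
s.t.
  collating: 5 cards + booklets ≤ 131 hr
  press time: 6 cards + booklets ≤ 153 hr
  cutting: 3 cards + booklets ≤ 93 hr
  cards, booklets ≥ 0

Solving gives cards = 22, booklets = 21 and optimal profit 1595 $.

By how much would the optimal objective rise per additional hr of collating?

Binding: collating and press time. Non-binding: cutting (6 unused).
By complementary slackness, y = 0 for the non-binding constraint.
From A_Bᵀ y = c: 5·y_collating + 6·y_press time = 62; 1·y_collating + 1·y_press time = 11.
Solving: y_collating = 4, y_press time = 7.
Shadow price of collating = 4.

4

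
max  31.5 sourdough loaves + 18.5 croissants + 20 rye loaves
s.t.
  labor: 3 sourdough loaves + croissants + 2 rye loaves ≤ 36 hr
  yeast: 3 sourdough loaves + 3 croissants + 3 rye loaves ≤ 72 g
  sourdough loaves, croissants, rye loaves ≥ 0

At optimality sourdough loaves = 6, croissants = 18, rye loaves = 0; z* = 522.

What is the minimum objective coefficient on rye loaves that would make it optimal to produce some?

25

At the optimum: labor uses 36 of 36 (binding); yeast uses 72 of 72 (binding).
The binding rows give the dual system: 3·y_labor + 3·y_yeast = 31.5 and 1·y_labor + 3·y_yeast = 18.5.
→ y_labor = 6.5 and y_yeast = 4.
rye loaves enters the basis when its profit ≥ yᵀa₃ = 6.5·2 + 4·3 = 25.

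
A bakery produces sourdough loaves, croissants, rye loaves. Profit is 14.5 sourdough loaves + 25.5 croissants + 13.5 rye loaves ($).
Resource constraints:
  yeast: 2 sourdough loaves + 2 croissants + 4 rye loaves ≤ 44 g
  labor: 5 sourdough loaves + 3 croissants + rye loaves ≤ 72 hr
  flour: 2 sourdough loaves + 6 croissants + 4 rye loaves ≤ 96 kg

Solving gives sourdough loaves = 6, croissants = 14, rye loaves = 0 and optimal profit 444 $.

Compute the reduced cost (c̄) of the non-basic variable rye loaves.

Check each constraint at x*: yeast 40/44 (slack 4); labor 72/72 (tight); flour 96/96 (tight).
By complementary slackness, y = 0 for the non-binding constraint.
From A_Bᵀ y = c: 5·y_labor + 2·y_flour = 14.5; 3·y_labor + 6·y_flour = 25.5.
Solving: y_labor = 1.5, y_flour = 3.5.
Reduced cost of rye loaves: c₃ − yᵀa₃ = 13.5 − (1.5·1 + 3.5·4) = 13.5 − 15.5 = -2.

-2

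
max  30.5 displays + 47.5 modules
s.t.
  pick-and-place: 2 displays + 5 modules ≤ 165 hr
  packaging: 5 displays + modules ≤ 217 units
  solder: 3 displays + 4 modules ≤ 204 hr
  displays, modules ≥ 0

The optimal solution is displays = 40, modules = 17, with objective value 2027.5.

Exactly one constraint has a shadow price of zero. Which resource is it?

solder

pick-and-place: 165/165 (binding)
packaging: 217/217 (binding)
solder: 188/204 (slack 16)
By complementary slackness, a constraint with positive slack has shadow price 0 → solder.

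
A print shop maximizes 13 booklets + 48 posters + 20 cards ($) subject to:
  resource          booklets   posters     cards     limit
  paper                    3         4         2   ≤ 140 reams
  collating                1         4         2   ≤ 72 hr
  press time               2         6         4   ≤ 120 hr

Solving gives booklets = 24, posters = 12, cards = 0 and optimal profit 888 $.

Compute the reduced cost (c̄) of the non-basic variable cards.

-6

Check each constraint at x*: paper 120/140 (slack 20); collating 72/72 (tight); press time 120/120 (tight).
Slack constraints have shadow price 0 (complementary slackness).
Dual feasibility on the basic columns requires 1·y_collating + 2·y_press time = 13, 4·y_collating + 6·y_press time = 48.
This yields shadow prices y_collating = 9, y_press time = 2.
Reduced cost of cards: c₃ − yᵀa₃ = 20 − (9·2 + 2·4) = 20 − 26 = -6.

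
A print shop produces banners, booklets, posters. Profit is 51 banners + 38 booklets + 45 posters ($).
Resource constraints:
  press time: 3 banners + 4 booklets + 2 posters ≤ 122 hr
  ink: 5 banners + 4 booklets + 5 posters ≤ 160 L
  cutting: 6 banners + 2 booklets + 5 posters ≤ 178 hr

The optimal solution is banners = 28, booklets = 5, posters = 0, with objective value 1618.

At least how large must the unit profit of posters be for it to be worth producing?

At the optimum: press time uses 104 of 122 (slack = 18); ink uses 160 of 160 (binding); cutting uses 178 of 178 (binding).
Slack constraints have shadow price 0 (complementary slackness).
The binding rows give the dual system: 5·y_ink + 6·y_cutting = 51 and 4·y_ink + 2·y_cutting = 38.
This yields shadow prices y_ink = 9, y_cutting = 1.
posters enters the basis when its profit ≥ yᵀa₃ = 9·5 + 1·5 = 50.

50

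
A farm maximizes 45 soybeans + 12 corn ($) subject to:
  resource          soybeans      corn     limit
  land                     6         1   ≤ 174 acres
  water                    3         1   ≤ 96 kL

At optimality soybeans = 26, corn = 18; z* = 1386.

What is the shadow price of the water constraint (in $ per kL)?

9

At the optimum: land uses 174 of 174 (binding); water uses 96 of 96 (binding).
The binding rows give the dual system: 6·y_land + 3·y_water = 45 and 1·y_land + 1·y_water = 12.
Solving: y_land = 3, y_water = 9.
Shadow price of water = 9.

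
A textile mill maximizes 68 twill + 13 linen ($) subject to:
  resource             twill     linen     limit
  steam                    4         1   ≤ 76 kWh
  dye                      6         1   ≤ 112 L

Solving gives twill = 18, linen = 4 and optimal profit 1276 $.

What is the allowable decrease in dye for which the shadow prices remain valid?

36

Binding constraints: steam, dye. The basis is B = [[4,1],[6,1]] with det -2.
Per unit decrease in dye, x* moves by d = (-0.5, 2).
The basis stays optimal until twill reaches 0; allowable decrease = 36 L.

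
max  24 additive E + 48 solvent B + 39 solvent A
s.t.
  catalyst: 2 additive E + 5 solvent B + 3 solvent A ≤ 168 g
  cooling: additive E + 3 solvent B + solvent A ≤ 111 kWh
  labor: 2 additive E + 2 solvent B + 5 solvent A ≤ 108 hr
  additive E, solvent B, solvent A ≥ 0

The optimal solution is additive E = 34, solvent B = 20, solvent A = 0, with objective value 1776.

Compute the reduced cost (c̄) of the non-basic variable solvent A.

Binding: catalyst and labor. Non-binding: cooling (17 unused).
Slack constraints have shadow price 0 (complementary slackness).
From A_Bᵀ y = c: 2·y_catalyst + 2·y_labor = 24; 5·y_catalyst + 2·y_labor = 48.
Solving: y_catalyst = 8, y_labor = 4.
Reduced cost of solvent A: c₃ − yᵀa₃ = 39 − (8·3 + 4·5) = 39 − 44 = -5.

-5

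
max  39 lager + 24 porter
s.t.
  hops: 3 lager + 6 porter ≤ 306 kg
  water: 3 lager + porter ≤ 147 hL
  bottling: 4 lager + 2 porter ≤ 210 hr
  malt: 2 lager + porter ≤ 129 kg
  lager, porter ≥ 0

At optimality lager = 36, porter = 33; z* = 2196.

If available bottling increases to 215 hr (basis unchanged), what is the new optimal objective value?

2241

Check each constraint at x*: hops 306/306 (tight); water 141/147 (slack 6); bottling 210/210 (tight); malt 105/129 (slack 24).
Slack constraints have shadow price 0 (complementary slackness).
From A_Bᵀ y = c: 3·y_hops + 4·y_bottling = 39; 6·y_hops + 2·y_bottling = 24.
Solving: y_hops = 1, y_bottling = 9.
Δz = y_bottling·Δb = 9 × (5) = 45, so new z* = 2196 + 45 = 2241.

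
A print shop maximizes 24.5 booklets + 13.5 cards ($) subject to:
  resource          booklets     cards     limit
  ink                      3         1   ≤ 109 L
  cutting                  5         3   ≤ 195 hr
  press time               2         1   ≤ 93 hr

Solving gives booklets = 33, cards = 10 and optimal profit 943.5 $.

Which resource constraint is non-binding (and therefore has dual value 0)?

ink: 109/109 (binding)
cutting: 195/195 (binding)
press time: 76/93 (slack 17)
By complementary slackness, a constraint with positive slack has shadow price 0 → press time.

press time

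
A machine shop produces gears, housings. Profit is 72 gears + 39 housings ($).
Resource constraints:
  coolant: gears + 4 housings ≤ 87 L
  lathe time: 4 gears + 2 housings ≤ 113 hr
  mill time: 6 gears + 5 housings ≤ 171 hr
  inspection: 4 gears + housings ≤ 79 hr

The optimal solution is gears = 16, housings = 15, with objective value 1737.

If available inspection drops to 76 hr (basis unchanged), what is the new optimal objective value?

At the optimum: coolant uses 76 of 87 (slack = 11); lathe time uses 94 of 113 (slack = 19); mill time uses 171 of 171 (binding); inspection uses 79 of 79 (binding).
Since coolant, lathe time are not tight, their duals are 0.
From A_Bᵀ y = c: 6·y_mill time + 4·y_inspection = 72; 5·y_mill time + 1·y_inspection = 39.
Solving: y_mill time = 6, y_inspection = 9.
Δz = y_inspection·Δb = 9 × (-3) = -27, so new z* = 1737 − 27 = 1710.

1710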